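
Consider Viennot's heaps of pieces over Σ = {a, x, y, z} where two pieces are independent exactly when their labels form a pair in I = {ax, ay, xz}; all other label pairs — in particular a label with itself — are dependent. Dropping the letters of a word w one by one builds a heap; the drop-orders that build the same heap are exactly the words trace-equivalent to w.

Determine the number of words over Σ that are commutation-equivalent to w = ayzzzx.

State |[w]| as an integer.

9

#0=a has no predecessor
#1=y has no predecessor
#2=z depends on [0:a, 1:y]
#3=z depends on [2:z]
#4=z depends on [3:z]
#5=x depends on [1:y]
sources: [0:a, 1:y]
N(rest) = Σ N(rest − s) over sources s of rest; N(one piece) = 1:
  size 1 → [4]=1  [5]=1
  size 2 → [3,4]=1  [4,5]=2
  size 3 → [2,3,4]=1  [3,4,5]=3
  size 4 → [0,2,3,4]=1  [2,3,4,5]=4
  first=0(a) contributes 4
  first=1(y) contributes 5
|[w]| = 9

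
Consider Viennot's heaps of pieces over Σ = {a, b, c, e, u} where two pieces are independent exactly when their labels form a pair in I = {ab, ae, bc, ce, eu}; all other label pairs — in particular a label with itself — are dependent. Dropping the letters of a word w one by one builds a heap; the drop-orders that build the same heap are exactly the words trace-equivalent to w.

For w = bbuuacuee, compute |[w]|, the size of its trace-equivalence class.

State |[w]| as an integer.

21

0(b) covers ∅
1(b) covers 0:b
2(u) covers 1:b
3(u) covers 2:u
4(a) covers 3:u
5(c) covers 4:a
6(u) covers 5:c
7(e) covers 1:b
8(e) covers 7:e
floor of heap: 0:b
completions by unplaced set U, small U first (add the entries for U minus each lowest piece of U):
  |U|=1: {6}:1  {8}:1
  |U|=2: {5,6}:1  {6,8}:2  {7,8}:1
  |U|=3: {4,5,6}:1  {5,6,8}:3  {6,7,8}:3
  |U|=4: {3,4,5,6}:1  {4,5,6,8}:4  {5,6,7,8}:6
  |U|=5: {2,3,4,5,6}:1  {3,4,5,6,8}:5  {4,5,6,7,8}:10
  |U|=6: {2,3,4,5,6,8}:6  {3,4,5,6,7,8}:15
  |U|=7: {2,3,4,5,6,7,8}:21
  start at 0(b): 21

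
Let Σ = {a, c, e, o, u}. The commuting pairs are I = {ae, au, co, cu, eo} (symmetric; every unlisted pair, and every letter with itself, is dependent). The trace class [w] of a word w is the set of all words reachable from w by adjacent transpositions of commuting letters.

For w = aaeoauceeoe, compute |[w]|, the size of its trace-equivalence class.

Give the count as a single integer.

65

#0=a has no predecessor
#1=a depends on [0:a]
#2=e has no predecessor
#3=o depends on [1:a]
#4=a depends on [3:o]
#5=u depends on [2:e, 3:o]
#6=c depends on [2:e, 4:a]
#7=e depends on [5:u, 6:c]
#8=e depends on [7:e]
#9=o depends on [4:a, 5:u]
#10=e depends on [8:e]
sources: [0:a, 2:e]
N(rest) = Σ N(rest − s) over sources s of rest; N(one piece) = 1:
  size 1 → [9]=1  [10]=1
  size 2 → [8,10]=1  [9,10]=2
  size 3 → [7,8,10]=1  [8,9,10]=3
  size 4 → [6,7,8,10]=1  [7,8,9,10]=4
  size 5 → [5,7,8,9,10]=4  [6,7,8,9,10]=5
  size 6 → [4,6,7,8,9,10]=5  [5,6,7,8,9,10]=9
  size 7 → [2,5,6,7,8,9,10]=9  [4,5,6,7,8,9,10]=14
  size 8 → [2,4,5,6,7,8,9,10]=23  [3,4,5,6,7,8,9,10]=14
  size 9 → [1,3,4,5,6,7,8,9,10]=14  [2,3,4,5,6,7,8,9,10]=37
  first=0(a) contributes 51
  first=2(e) contributes 14
|[w]| = 65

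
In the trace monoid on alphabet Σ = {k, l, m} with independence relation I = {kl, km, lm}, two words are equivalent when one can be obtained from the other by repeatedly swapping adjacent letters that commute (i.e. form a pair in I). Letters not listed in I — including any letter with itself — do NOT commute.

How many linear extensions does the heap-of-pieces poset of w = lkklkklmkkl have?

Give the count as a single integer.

#0=l has no predecessor
#1=k has no predecessor
#2=k depends on [1:k]
#3=l depends on [0:l]
#4=k depends on [2:k]
#5=k depends on [4:k]
#6=l depends on [3:l]
#7=m has no predecessor
#8=k depends on [5:k]
#9=k depends on [8:k]
#10=l depends on [6:l]
sources: [0:l, 1:k, 7:m]
N(rest) = Σ N(rest − s) over sources s of rest; N(one piece) = 1:
  size 1 → [7]=1  [9]=1  [10]=1
  size 2 → [6,10]=1  [7,9]=2  [7,10]=2  [8,9]=1  [9,10]=2
  size 3 → [3,6,10]=1  [5,8,9]=1  [6,7,10]=3  [6,9,10]=3  [7,8,9]=3  [7,9,10]=6  [8,9,10]=3
  size 4 → [0,3,6,10]=1  [3,6,7,10]=4  [3,6,9,10]=4  [4,5,8,9]=1  [5,7,8,9]=4  [5,8,9,10]=4  [6,7,9,10]=12  [6,8,9,10]=6  [7,8,9,10]=12
  size 5 → [0,3,6,7,10]=5  [0,3,6,9,10]=5  [2,4,5,8,9]=1  [3,6,7,9,10]=20  [3,6,8,9,10]=10  [4,5,7,8,9]=5  [4,5,8,9,10]=5  [5,6,8,9,10]=10  [5,7,8,9,10]=20  [6,7,8,9,10]=30
  size 6 → [0,3,6,7,9,10]=30  [0,3,6,8,9,10]=15  [1,2,4,5,8,9]=1  [2,4,5,7,8,9]=6  [2,4,5,8,9,10]=6  [3,5,6,8,9,10]=20  [3,6,7,8,9,10]=60  [4,5,6,8,9,10]=15  [4,5,7,8,9,10]=30  [5,6,7,8,9,10]=60
  size 7 → [0,3,5,6,8,9,10]=35  [0,3,6,7,8,9,10]=105  [1,2,4,5,7,8,9]=7  [1,2,4,5,8,9,10]=7  [2,4,5,6,8,9,10]=21  [2,4,5,7,8,9,10]=42  [3,4,5,6,8,9,10]=35  [3,5,6,7,8,9,10]=140  [4,5,6,7,8,9,10]=105
  size 8 → [0,3,4,5,6,8,9,10]=70  [0,3,5,6,7,8,9,10]=280  [1,2,4,5,6,8,9,10]=28  [1,2,4,5,7,8,9,10]=56  [2,3,4,5,6,8,9,10]=56  [2,4,5,6,7,8,9,10]=168  [3,4,5,6,7,8,9,10]=280
  size 9 → [0,2,3,4,5,6,8,9,10]=126  [0,3,4,5,6,7,8,9,10]=630  [1,2,3,4,5,6,8,9,10]=84  [1,2,4,5,6,7,8,9,10]=252  [2,3,4,5,6,7,8,9,10]=504
  first=0(l) contributes 840
  first=1(k) contributes 1260
  first=7(m) contributes 210
|[w]| = 2310

2310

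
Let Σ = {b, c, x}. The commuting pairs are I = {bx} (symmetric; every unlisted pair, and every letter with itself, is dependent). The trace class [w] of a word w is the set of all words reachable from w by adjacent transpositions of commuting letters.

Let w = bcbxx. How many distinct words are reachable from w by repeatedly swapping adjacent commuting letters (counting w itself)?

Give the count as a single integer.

#0=b has no predecessor
#1=c depends on [0:b]
#2=b depends on [1:c]
#3=x depends on [1:c]
#4=x depends on [3:x]
sources: [0:b]
N(rest) = Σ N(rest − s) over sources s of rest; N(one piece) = 1:
  size 1 → [2]=1  [4]=1
  size 2 → [2,4]=2  [3,4]=1
  size 3 → [2,3,4]=3
  first=0(b) contributes 3

3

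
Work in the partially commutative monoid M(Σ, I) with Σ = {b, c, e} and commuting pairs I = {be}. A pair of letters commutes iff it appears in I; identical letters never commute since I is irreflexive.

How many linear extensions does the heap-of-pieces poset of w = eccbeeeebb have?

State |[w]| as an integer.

0(e) covers ∅
1(c) covers 0:e
2(c) covers 1:c
3(b) covers 2:c
4(e) covers 2:c
5(e) covers 4:e
6(e) covers 5:e
7(e) covers 6:e
8(b) covers 3:b
9(b) covers 8:b
floor of heap: 0:e
completions by unplaced set U, small U first (add the entries for U minus each lowest piece of U):
  |U|=1: {7}:1  {9}:1
  |U|=2: {6,7}:1  {7,9}:2  {8,9}:1
  |U|=3: {3,8,9}:1  {5,6,7}:1  {6,7,9}:3  {7,8,9}:3
  |U|=4: {3,7,8,9}:4  {4,5,6,7}:1  {5,6,7,9}:4  {6,7,8,9}:6
  |U|=5: {3,6,7,8,9}:10  {4,5,6,7,9}:5  {5,6,7,8,9}:10
  |U|=6: {3,5,6,7,8,9}:20  {4,5,6,7,8,9}:15
  |U|=7: {3,4,5,6,7,8,9}:35
  |U|=8: {2,3,4,5,6,7,8,9}:35
  start at 0(e): 35

35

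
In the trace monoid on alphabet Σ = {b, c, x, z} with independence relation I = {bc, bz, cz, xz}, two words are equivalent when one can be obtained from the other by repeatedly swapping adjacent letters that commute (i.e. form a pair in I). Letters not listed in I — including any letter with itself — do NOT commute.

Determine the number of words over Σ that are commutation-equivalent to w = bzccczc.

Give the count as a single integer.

105

0(b) covers ∅
1(z) covers ∅
2(c) covers ∅
3(c) covers 2:c
4(c) covers 3:c
5(z) covers 1:z
6(c) covers 4:c
floor of heap: 0:b, 1:z, 2:c
completions by unplaced set U, small U first (add the entries for U minus each lowest piece of U):
  |U|=1: {0}:1  {5}:1  {6}:1
  |U|=2: {0,5}:2  {0,6}:2  {1,5}:1  {4,6}:1  {5,6}:2
  |U|=3: {0,1,5}:3  {0,4,6}:3  {0,5,6}:6  {1,5,6}:3  {3,4,6}:1  {4,5,6}:3
  |U|=4: {0,1,5,6}:12  {0,3,4,6}:4  {0,4,5,6}:12  {1,4,5,6}:6  {2,3,4,6}:1  {3,4,5,6}:4
  |U|=5: {0,1,4,5,6}:30  {0,2,3,4,6}:5  {0,3,4,5,6}:20  {1,3,4,5,6}:10  {2,3,4,5,6}:5
  start at 0(b): 15
  start at 1(z): 30
  start at 2(c): 60
sum over floor = 105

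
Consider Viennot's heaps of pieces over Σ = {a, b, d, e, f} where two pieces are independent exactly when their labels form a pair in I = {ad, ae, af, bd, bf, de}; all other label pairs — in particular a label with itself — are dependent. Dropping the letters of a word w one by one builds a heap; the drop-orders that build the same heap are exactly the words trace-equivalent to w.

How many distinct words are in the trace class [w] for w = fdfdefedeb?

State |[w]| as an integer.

8

piece 0:f — minimal
piece 1:d rests on {0:f}
piece 2:f rests on {1:d}
piece 3:d rests on {2:f}
piece 4:e rests on {2:f}
piece 5:f rests on {3:d, 4:e}
piece 6:e rests on {5:f}
piece 7:d rests on {5:f}
piece 8:e rests on {6:e}
piece 9:b rests on {8:e}
minimal pieces: {0:f}
ways to finish when only these pieces remain (= sum over removing one remaining piece with nothing left below it):
  1 left: {7}→1  {9}→1
  2 left: {7,9}→2  {8,9}→1
  3 left: {6,8,9}→1  {7,8,9}→3
  4 left: {6,7,8,9}→4
  5 left: {5,6,7,8,9}→4
  6 left: {3,5,6,7,8,9}→4  {4,5,6,7,8,9}→4
  7 left: {3,4,5,6,7,8,9}→8
  8 left: {2,3,4,5,6,7,8,9}→8
  placing 0:f first → 8 extensions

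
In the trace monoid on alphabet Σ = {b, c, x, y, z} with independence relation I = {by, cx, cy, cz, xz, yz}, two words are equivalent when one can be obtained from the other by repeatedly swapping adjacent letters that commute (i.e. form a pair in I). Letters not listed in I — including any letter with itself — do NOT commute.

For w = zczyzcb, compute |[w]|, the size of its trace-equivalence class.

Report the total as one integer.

70

0(z) covers ∅
1(c) covers ∅
2(z) covers 0:z
3(y) covers ∅
4(z) covers 2:z
5(c) covers 1:c
6(b) covers 4:z, 5:c
floor of heap: 0:z, 1:c, 3:y
completions by unplaced set U, small U first (add the entries for U minus each lowest piece of U):
  |U|=1: {3}:1  {6}:1
  |U|=2: {3,6}:2  {4,6}:1  {5,6}:1
  |U|=3: {1,5,6}:1  {2,4,6}:1  {3,4,6}:3  {3,5,6}:3  {4,5,6}:2
  |U|=4: {0,2,4,6}:1  {1,3,5,6}:4  {1,4,5,6}:3  {2,3,4,6}:4  {2,4,5,6}:3  {3,4,5,6}:8
  |U|=5: {0,2,3,4,6}:5  {0,2,4,5,6}:4  {1,2,4,5,6}:6  {1,3,4,5,6}:15  {2,3,4,5,6}:15
  start at 0(z): 36
  start at 1(c): 24
  start at 3(y): 10
sum over floor = 70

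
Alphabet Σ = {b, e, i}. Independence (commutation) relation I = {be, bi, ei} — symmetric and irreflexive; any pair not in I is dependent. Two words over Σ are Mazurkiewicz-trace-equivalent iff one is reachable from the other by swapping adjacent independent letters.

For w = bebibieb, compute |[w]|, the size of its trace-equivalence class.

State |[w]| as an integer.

420

#0=b has no predecessor
#1=e has no predecessor
#2=b depends on [0:b]
#3=i has no predecessor
#4=b depends on [2:b]
#5=i depends on [3:i]
#6=e depends on [1:e]
#7=b depends on [4:b]
sources: [0:b, 1:e, 3:i]
N(rest) = Σ N(rest − s) over sources s of rest; N(one piece) = 1:
  size 1 → [5]=1  [6]=1  [7]=1
  size 2 → [1,6]=1  [3,5]=1  [4,7]=1  [5,6]=2  [5,7]=2  [6,7]=2
  size 3 → [1,5,6]=3  [1,6,7]=3  [2,4,7]=1  [3,5,6]=3  [3,5,7]=3  [4,5,7]=3  [4,6,7]=3  [5,6,7]=6
  size 4 → [0,2,4,7]=1  [1,3,5,6]=6  [1,4,6,7]=6  [1,5,6,7]=12  [2,4,5,7]=4  [2,4,6,7]=4  [3,4,5,7]=6  [3,5,6,7]=12  [4,5,6,7]=12
  size 5 → [0,2,4,5,7]=5  [0,2,4,6,7]=5  [1,2,4,6,7]=10  [1,3,5,6,7]=30  [1,4,5,6,7]=30  [2,3,4,5,7]=10  [2,4,5,6,7]=20  [3,4,5,6,7]=30
  size 6 → [0,1,2,4,6,7]=15  [0,2,3,4,5,7]=15  [0,2,4,5,6,7]=30  [1,2,4,5,6,7]=60  [1,3,4,5,6,7]=90  [2,3,4,5,6,7]=60
  first=0(b) contributes 210
  first=1(e) contributes 105
  first=3(i) contributes 105
|[w]| = 420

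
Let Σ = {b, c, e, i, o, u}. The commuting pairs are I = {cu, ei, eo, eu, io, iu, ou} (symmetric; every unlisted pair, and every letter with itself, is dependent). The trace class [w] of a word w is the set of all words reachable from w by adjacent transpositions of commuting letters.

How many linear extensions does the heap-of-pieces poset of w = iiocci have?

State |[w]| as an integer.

3

0(i) covers ∅
1(i) covers 0:i
2(o) covers ∅
3(c) covers 1:i, 2:o
4(c) covers 3:c
5(i) covers 4:c
floor of heap: 0:i, 2:o
completions by unplaced set U, small U first (add the entries for U minus each lowest piece of U):
  |U|=1: {5}:1
  |U|=2: {4,5}:1
  |U|=3: {3,4,5}:1
  |U|=4: {1,3,4,5}:1  {2,3,4,5}:1
  start at 0(i): 2
  start at 2(o): 1
sum over floor = 3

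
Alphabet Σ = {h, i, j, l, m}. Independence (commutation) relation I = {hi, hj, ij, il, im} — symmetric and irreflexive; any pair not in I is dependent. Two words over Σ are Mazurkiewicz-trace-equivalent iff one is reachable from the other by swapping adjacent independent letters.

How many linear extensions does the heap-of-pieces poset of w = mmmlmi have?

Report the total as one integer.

0(m) covers ∅
1(m) covers 0:m
2(m) covers 1:m
3(l) covers 2:m
4(m) covers 3:l
5(i) covers ∅
floor of heap: 0:m, 5:i
completions by unplaced set U, small U first (add the entries for U minus each lowest piece of U):
  |U|=1: {4}:1  {5}:1
  |U|=2: {3,4}:1  {4,5}:2
  |U|=3: {2,3,4}:1  {3,4,5}:3
  |U|=4: {1,2,3,4}:1  {2,3,4,5}:4
  start at 0(m): 5
  start at 5(i): 1
sum over floor = 6

6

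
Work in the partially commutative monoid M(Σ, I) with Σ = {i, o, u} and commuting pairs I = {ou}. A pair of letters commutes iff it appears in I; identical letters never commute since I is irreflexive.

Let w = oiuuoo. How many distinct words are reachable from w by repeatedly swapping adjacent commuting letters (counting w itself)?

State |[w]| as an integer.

drop 0:o onto floor
drop 1:i onto {0:o}
drop 2:u onto {1:i}
drop 3:u onto {2:u}
drop 4:o onto {1:i}
drop 5:o onto {4:o}
ground layer = {0:o}
drop-orders for the pieces not yet dropped (sum over which currently-grounded one goes next):
  1 to go: {3} 1  {5} 1
  2 to go: {2,3} 1  {3,5} 2  {4,5} 1
  3 to go: {2,3,5} 3  {3,4,5} 3
  4 to go: {2,3,4,5} 6
  if 0:o drops first: 6 orders

6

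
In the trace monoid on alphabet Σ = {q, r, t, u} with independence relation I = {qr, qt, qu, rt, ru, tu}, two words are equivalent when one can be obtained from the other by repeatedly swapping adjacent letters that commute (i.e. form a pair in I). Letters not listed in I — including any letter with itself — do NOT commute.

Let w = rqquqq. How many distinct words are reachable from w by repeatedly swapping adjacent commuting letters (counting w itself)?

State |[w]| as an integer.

#0=r has no predecessor
#1=q has no predecessor
#2=q depends on [1:q]
#3=u has no predecessor
#4=q depends on [2:q]
#5=q depends on [4:q]
sources: [0:r, 1:q, 3:u]
N(rest) = Σ N(rest − s) over sources s of rest; N(one piece) = 1:
  size 1 → [0]=1  [3]=1  [5]=1
  size 2 → [0,3]=2  [0,5]=2  [3,5]=2  [4,5]=1
  size 3 → [0,3,5]=6  [0,4,5]=3  [2,4,5]=1  [3,4,5]=3
  size 4 → [0,2,4,5]=4  [0,3,4,5]=12  [1,2,4,5]=1  [2,3,4,5]=4
  first=0(r) contributes 5
  first=1(q) contributes 20
  first=3(u) contributes 5
|[w]| = 30

30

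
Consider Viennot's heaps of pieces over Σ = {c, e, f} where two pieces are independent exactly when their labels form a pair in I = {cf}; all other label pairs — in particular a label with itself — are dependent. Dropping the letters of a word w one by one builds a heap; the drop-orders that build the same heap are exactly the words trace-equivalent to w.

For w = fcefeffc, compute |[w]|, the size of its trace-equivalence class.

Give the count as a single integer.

0(f) covers ∅
1(c) covers ∅
2(e) covers 0:f, 1:c
3(f) covers 2:e
4(e) covers 3:f
5(f) covers 4:e
6(f) covers 5:f
7(c) covers 4:e
floor of heap: 0:f, 1:c
completions by unplaced set U, small U first (add the entries for U minus each lowest piece of U):
  |U|=1: {6}:1  {7}:1
  |U|=2: {5,6}:1  {6,7}:2
  |U|=3: {5,6,7}:3
  |U|=4: {4,5,6,7}:3
  |U|=5: {3,4,5,6,7}:3
  |U|=6: {2,3,4,5,6,7}:3
  start at 0(f): 3
  start at 1(c): 3
sum over floor = 6

6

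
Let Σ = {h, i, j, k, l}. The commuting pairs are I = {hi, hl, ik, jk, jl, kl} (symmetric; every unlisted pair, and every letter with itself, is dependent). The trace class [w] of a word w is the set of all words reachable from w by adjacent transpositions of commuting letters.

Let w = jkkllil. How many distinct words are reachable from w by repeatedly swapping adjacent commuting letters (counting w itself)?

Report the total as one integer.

63

drop 0:j onto floor
drop 1:k onto floor
drop 2:k onto {1:k}
drop 3:l onto floor
drop 4:l onto {3:l}
drop 5:i onto {0:j, 4:l}
drop 6:l onto {5:i}
ground layer = {0:j, 1:k, 3:l}
drop-orders for the pieces not yet dropped (sum over which currently-grounded one goes next):
  1 to go: {2} 1  {6} 1
  2 to go: {1,2} 1  {2,6} 2  {5,6} 1
  3 to go: {0,5,6} 1  {1,2,6} 3  {2,5,6} 3  {4,5,6} 1
  4 to go: {0,2,5,6} 4  {0,4,5,6} 2  {1,2,5,6} 6  {2,4,5,6} 4  {3,4,5,6} 1
  5 to go: {0,1,2,5,6} 10  {0,2,4,5,6} 10  {0,3,4,5,6} 3  {1,2,4,5,6} 10  {2,3,4,5,6} 5
  if 0:j drops first: 15 orders
  if 1:k drops first: 18 orders
  if 3:l drops first: 30 orders
heap linearizations: 63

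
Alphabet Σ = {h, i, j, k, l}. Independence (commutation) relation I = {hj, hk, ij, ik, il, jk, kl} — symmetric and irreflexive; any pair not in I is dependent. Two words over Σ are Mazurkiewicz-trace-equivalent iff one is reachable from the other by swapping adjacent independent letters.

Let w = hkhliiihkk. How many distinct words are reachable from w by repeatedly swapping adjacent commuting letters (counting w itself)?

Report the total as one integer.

#0=h has no predecessor
#1=k has no predecessor
#2=h depends on [0:h]
#3=l depends on [2:h]
#4=i depends on [2:h]
#5=i depends on [4:i]
#6=i depends on [5:i]
#7=h depends on [3:l, 6:i]
#8=k depends on [1:k]
#9=k depends on [8:k]
sources: [0:h, 1:k]
N(rest) = Σ N(rest − s) over sources s of rest; N(one piece) = 1:
  size 1 → [7]=1  [9]=1
  size 2 → [3,7]=1  [6,7]=1  [7,9]=2  [8,9]=1
  size 3 → [1,8,9]=1  [3,6,7]=2  [3,7,9]=3  [5,6,7]=1  [6,7,9]=3  [7,8,9]=3
  size 4 → [1,7,8,9]=4  [3,5,6,7]=3  [3,6,7,9]=8  [3,7,8,9]=6  [4,5,6,7]=1  [5,6,7,9]=4  [6,7,8,9]=6
  size 5 → [1,3,7,8,9]=10  [1,6,7,8,9]=10  [3,4,5,6,7]=4  [3,5,6,7,9]=15  [3,6,7,8,9]=20  [4,5,6,7,9]=5  [5,6,7,8,9]=10
  size 6 → [1,3,6,7,8,9]=40  [1,5,6,7,8,9]=20  [2,3,4,5,6,7]=4  [3,4,5,6,7,9]=24  [3,5,6,7,8,9]=45  [4,5,6,7,8,9]=15
  size 7 → [0,2,3,4,5,6,7]=4  [1,3,5,6,7,8,9]=105  [1,4,5,6,7,8,9]=35  [2,3,4,5,6,7,9]=28  [3,4,5,6,7,8,9]=84
  size 8 → [0,2,3,4,5,6,7,9]=32  [1,3,4,5,6,7,8,9]=224  [2,3,4,5,6,7,8,9]=112
  first=0(h) contributes 336
  first=1(k) contributes 144
|[w]| = 480

480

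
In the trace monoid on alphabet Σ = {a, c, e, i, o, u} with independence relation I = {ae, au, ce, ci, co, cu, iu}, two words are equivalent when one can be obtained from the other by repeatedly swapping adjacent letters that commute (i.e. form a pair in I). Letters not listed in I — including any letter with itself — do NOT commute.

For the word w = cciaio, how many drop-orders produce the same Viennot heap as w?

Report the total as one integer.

3

piece 0:c — minimal
piece 1:c rests on {0:c}
piece 2:i — minimal
piece 3:a rests on {1:c, 2:i}
piece 4:i rests on {3:a}
piece 5:o rests on {4:i}
minimal pieces: {0:c, 2:i}
ways to finish when only these pieces remain (= sum over removing one remaining piece with nothing left below it):
  1 left: {5}→1
  2 left: {4,5}→1
  3 left: {3,4,5}→1
  4 left: {1,3,4,5}→1  {2,3,4,5}→1
  placing 0:c first → 2 extensions
  placing 2:i first → 1 extensions
total linear extensions = 3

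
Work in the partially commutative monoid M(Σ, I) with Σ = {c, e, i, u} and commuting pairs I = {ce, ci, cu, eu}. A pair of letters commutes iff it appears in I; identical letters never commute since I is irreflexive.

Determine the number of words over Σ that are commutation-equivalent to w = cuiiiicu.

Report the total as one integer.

28

drop 0:c onto floor
drop 1:u onto floor
drop 2:i onto {1:u}
drop 3:i onto {2:i}
drop 4:i onto {3:i}
drop 5:i onto {4:i}
drop 6:c onto {0:c}
drop 7:u onto {5:i}
ground layer = {0:c, 1:u}
drop-orders for the pieces not yet dropped (sum over which currently-grounded one goes next):
  1 to go: {6} 1  {7} 1
  2 to go: {0,6} 1  {5,7} 1  {6,7} 2
  3 to go: {0,6,7} 3  {4,5,7} 1  {5,6,7} 3
  4 to go: {0,5,6,7} 6  {3,4,5,7} 1  {4,5,6,7} 4
  5 to go: {0,4,5,6,7} 10  {2,3,4,5,7} 1  {3,4,5,6,7} 5
  6 to go: {0,3,4,5,6,7} 15  {1,2,3,4,5,7} 1  {2,3,4,5,6,7} 6
  if 0:c drops first: 7 orders
  if 1:u drops first: 21 orders
heap linearizations: 28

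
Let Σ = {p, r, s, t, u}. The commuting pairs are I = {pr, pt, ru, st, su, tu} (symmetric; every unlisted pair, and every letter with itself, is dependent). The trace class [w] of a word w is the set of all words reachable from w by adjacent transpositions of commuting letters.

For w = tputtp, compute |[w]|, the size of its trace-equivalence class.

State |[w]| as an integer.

piece 0:t — minimal
piece 1:p — minimal
piece 2:u rests on {1:p}
piece 3:t rests on {0:t}
piece 4:t rests on {3:t}
piece 5:p rests on {2:u}
minimal pieces: {0:t, 1:p}
ways to finish when only these pieces remain (= sum over removing one remaining piece with nothing left below it):
  1 left: {4}→1  {5}→1
  2 left: {2,5}→1  {3,4}→1  {4,5}→2
  3 left: {0,3,4}→1  {1,2,5}→1  {2,4,5}→3  {3,4,5}→3
  4 left: {0,3,4,5}→4  {1,2,4,5}→4  {2,3,4,5}→6
  placing 0:t first → 10 extensions
  placing 1:p first → 10 extensions
total linear extensions = 20

20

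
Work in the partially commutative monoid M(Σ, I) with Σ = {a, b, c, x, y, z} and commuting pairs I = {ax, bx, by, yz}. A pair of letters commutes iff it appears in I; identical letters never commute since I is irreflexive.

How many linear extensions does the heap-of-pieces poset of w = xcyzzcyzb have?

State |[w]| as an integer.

piece 0:x — minimal
piece 1:c rests on {0:x}
piece 2:y rests on {1:c}
piece 3:z rests on {1:c}
piece 4:z rests on {3:z}
piece 5:c rests on {2:y, 4:z}
piece 6:y rests on {5:c}
piece 7:z rests on {5:c}
piece 8:b rests on {7:z}
minimal pieces: {0:x}
ways to finish when only these pieces remain (= sum over removing one remaining piece with nothing left below it):
  1 left: {6}→1  {8}→1
  2 left: {6,8}→2  {7,8}→1
  3 left: {6,7,8}→3
  4 left: {5,6,7,8}→3
  5 left: {2,5,6,7,8}→3  {4,5,6,7,8}→3
  6 left: {2,4,5,6,7,8}→6  {3,4,5,6,7,8}→3
  7 left: {2,3,4,5,6,7,8}→9
  placing 0:x first → 9 extensions

9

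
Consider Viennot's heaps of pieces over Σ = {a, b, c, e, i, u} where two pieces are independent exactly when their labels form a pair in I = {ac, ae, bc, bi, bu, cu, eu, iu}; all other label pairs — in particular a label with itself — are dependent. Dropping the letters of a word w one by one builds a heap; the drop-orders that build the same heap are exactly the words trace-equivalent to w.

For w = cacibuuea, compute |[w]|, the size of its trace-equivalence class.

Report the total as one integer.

251

0(c) covers ∅
1(a) covers ∅
2(c) covers 0:c
3(i) covers 1:a, 2:c
4(b) covers 1:a
5(u) covers 1:a
6(u) covers 5:u
7(e) covers 3:i, 4:b
8(a) covers 3:i, 4:b, 6:u
floor of heap: 0:c, 1:a
completions by unplaced set U, small U first (add the entries for U minus each lowest piece of U):
  |U|=1: {7}:1  {8}:1
  |U|=2: {6,8}:1  {7,8}:2
  |U|=3: {3,7,8}:2  {4,7,8}:2  {5,6,8}:1  {6,7,8}:3
  |U|=4: {2,3,7,8}:2  {3,4,7,8}:4  {3,6,7,8}:5  {4,6,7,8}:5  {5,6,7,8}:4
  |U|=5: {0,2,3,7,8}:2  {2,3,4,7,8}:6  {2,3,6,7,8}:7  {3,4,6,7,8}:14  {3,5,6,7,8}:9  {4,5,6,7,8}:9
  |U|=6: {0,2,3,4,7,8}:8  {0,2,3,6,7,8}:9  {2,3,4,6,7,8}:27  {2,3,5,6,7,8}:16  {3,4,5,6,7,8}:32
  |U|=7: {0,2,3,4,6,7,8}:44  {0,2,3,5,6,7,8}:25  {1,3,4,5,6,7,8}:32  {2,3,4,5,6,7,8}:75
  start at 0(c): 107
  start at 1(a): 144
sum over floor = 251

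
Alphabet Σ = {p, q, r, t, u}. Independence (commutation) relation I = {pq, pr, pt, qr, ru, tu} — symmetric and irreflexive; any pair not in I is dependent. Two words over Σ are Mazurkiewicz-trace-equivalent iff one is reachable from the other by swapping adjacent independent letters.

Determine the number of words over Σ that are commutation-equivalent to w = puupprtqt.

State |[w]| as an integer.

0(p) covers ∅
1(u) covers 0:p
2(u) covers 1:u
3(p) covers 2:u
4(p) covers 3:p
5(r) covers ∅
6(t) covers 5:r
7(q) covers 2:u, 6:t
8(t) covers 7:q
floor of heap: 0:p, 5:r
completions by unplaced set U, small U first (add the entries for U minus each lowest piece of U):
  |U|=1: {4}:1  {8}:1
  |U|=2: {3,4}:1  {4,8}:2  {7,8}:1
  |U|=3: {3,4,8}:3  {4,7,8}:3  {6,7,8}:1
  |U|=4: {3,4,7,8}:6  {4,6,7,8}:4  {5,6,7,8}:1
  |U|=5: {2,3,4,7,8}:6  {3,4,6,7,8}:10  {4,5,6,7,8}:5
  |U|=6: {1,2,3,4,7,8}:6  {2,3,4,6,7,8}:16  {3,4,5,6,7,8}:15
  |U|=7: {0,1,2,3,4,7,8}:6  {1,2,3,4,6,7,8}:22  {2,3,4,5,6,7,8}:31
  start at 0(p): 53
  start at 5(r): 28
sum over floor = 81

81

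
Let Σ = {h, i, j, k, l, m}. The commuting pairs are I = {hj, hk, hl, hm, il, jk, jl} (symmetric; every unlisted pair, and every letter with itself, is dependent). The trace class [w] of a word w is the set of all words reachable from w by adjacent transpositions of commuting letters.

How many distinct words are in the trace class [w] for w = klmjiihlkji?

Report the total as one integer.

30

piece 0:k — minimal
piece 1:l rests on {0:k}
piece 2:m rests on {1:l}
piece 3:j rests on {2:m}
piece 4:i rests on {3:j}
piece 5:i rests on {4:i}
piece 6:h rests on {5:i}
piece 7:l rests on {2:m}
piece 8:k rests on {5:i, 7:l}
piece 9:j rests on {5:i}
piece 10:i rests on {6:h, 8:k, 9:j}
minimal pieces: {0:k}
ways to finish when only these pieces remain (= sum over removing one remaining piece with nothing left below it):
  1 left: {10}→1
  2 left: {6,10}→1  {8,10}→1  {9,10}→1
  3 left: {6,8,10}→2  {6,9,10}→2  {7,8,10}→1  {8,9,10}→2
  4 left: {6,7,8,10}→3  {6,8,9,10}→6  {7,8,9,10}→3
  5 left: {5,6,8,9,10}→6  {6,7,8,9,10}→12
  6 left: {4,5,6,8,9,10}→6  {5,6,7,8,9,10}→18
  7 left: {3,4,5,6,8,9,10}→6  {4,5,6,7,8,9,10}→24
  8 left: {3,4,5,6,7,8,9,10}→30
  9 left: {2,3,4,5,6,7,8,9,10}→30
  placing 0:k first → 30 extensions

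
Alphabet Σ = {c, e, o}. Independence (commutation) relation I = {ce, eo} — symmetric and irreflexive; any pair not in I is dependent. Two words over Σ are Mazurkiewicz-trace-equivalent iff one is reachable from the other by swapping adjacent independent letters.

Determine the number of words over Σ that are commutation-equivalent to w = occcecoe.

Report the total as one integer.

28

drop 0:o onto floor
drop 1:c onto {0:o}
drop 2:c onto {1:c}
drop 3:c onto {2:c}
drop 4:e onto floor
drop 5:c onto {3:c}
drop 6:o onto {5:c}
drop 7:e onto {4:e}
ground layer = {0:o, 4:e}
drop-orders for the pieces not yet dropped (sum over which currently-grounded one goes next):
  1 to go: {6} 1  {7} 1
  2 to go: {4,7} 1  {5,6} 1  {6,7} 2
  3 to go: {3,5,6} 1  {4,6,7} 3  {5,6,7} 3
  4 to go: {2,3,5,6} 1  {3,5,6,7} 4  {4,5,6,7} 6
  5 to go: {1,2,3,5,6} 1  {2,3,5,6,7} 5  {3,4,5,6,7} 10
  6 to go: {0,1,2,3,5,6} 1  {1,2,3,5,6,7} 6  {2,3,4,5,6,7} 15
  if 0:o drops first: 21 orders
  if 4:e drops first: 7 orders
heap linearizations: 28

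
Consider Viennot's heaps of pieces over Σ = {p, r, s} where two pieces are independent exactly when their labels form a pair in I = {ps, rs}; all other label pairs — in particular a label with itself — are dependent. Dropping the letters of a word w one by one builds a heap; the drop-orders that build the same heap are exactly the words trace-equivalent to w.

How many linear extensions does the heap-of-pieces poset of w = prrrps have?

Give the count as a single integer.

drop 0:p onto floor
drop 1:r onto {0:p}
drop 2:r onto {1:r}
drop 3:r onto {2:r}
drop 4:p onto {3:r}
drop 5:s onto floor
ground layer = {0:p, 5:s}
drop-orders for the pieces not yet dropped (sum over which currently-grounded one goes next):
  1 to go: {4} 1  {5} 1
  2 to go: {3,4} 1  {4,5} 2
  3 to go: {2,3,4} 1  {3,4,5} 3
  4 to go: {1,2,3,4} 1  {2,3,4,5} 4
  if 0:p drops first: 5 orders
  if 5:s drops first: 1 orders
heap linearizations: 6

6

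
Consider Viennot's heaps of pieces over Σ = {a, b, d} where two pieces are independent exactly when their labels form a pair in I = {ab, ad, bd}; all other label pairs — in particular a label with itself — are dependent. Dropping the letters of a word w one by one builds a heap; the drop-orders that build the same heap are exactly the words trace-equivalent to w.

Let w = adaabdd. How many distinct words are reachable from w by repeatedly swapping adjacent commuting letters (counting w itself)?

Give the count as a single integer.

140

#0=a has no predecessor
#1=d has no predecessor
#2=a depends on [0:a]
#3=a depends on [2:a]
#4=b has no predecessor
#5=d depends on [1:d]
#6=d depends on [5:d]
sources: [0:a, 1:d, 4:b]
N(rest) = Σ N(rest − s) over sources s of rest; N(one piece) = 1:
  size 1 → [3]=1  [4]=1  [6]=1
  size 2 → [2,3]=1  [3,4]=2  [3,6]=2  [4,6]=2  [5,6]=1
  size 3 → [0,2,3]=1  [1,5,6]=1  [2,3,4]=3  [2,3,6]=3  [3,4,6]=6  [3,5,6]=3  [4,5,6]=3
  size 4 → [0,2,3,4]=4  [0,2,3,6]=4  [1,3,5,6]=4  [1,4,5,6]=4  [2,3,4,6]=12  [2,3,5,6]=6  [3,4,5,6]=12
  size 5 → [0,2,3,4,6]=20  [0,2,3,5,6]=10  [1,2,3,5,6]=10  [1,3,4,5,6]=20  [2,3,4,5,6]=30
  first=0(a) contributes 60
  first=1(d) contributes 60
  first=4(b) contributes 20
|[w]| = 140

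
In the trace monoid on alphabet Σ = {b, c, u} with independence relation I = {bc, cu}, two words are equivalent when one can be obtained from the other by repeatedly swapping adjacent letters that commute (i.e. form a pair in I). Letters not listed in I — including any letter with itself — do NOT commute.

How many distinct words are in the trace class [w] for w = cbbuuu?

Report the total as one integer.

6

0(c) covers ∅
1(b) covers ∅
2(b) covers 1:b
3(u) covers 2:b
4(u) covers 3:u
5(u) covers 4:u
floor of heap: 0:c, 1:b
completions by unplaced set U, small U first (add the entries for U minus each lowest piece of U):
  |U|=1: {0}:1  {5}:1
  |U|=2: {0,5}:2  {4,5}:1
  |U|=3: {0,4,5}:3  {3,4,5}:1
  |U|=4: {0,3,4,5}:4  {2,3,4,5}:1
  start at 0(c): 1
  start at 1(b): 5
sum over floor = 6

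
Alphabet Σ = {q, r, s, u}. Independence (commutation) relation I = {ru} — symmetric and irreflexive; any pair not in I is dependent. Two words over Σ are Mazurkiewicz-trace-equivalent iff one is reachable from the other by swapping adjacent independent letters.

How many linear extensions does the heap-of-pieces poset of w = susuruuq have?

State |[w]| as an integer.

0(s) covers ∅
1(u) covers 0:s
2(s) covers 1:u
3(u) covers 2:s
4(r) covers 2:s
5(u) covers 3:u
6(u) covers 5:u
7(q) covers 4:r, 6:u
floor of heap: 0:s
completions by unplaced set U, small U first (add the entries for U minus each lowest piece of U):
  |U|=1: {7}:1
  |U|=2: {4,7}:1  {6,7}:1
  |U|=3: {4,6,7}:2  {5,6,7}:1
  |U|=4: {3,5,6,7}:1  {4,5,6,7}:3
  |U|=5: {3,4,5,6,7}:4
  |U|=6: {2,3,4,5,6,7}:4
  start at 0(s): 4

4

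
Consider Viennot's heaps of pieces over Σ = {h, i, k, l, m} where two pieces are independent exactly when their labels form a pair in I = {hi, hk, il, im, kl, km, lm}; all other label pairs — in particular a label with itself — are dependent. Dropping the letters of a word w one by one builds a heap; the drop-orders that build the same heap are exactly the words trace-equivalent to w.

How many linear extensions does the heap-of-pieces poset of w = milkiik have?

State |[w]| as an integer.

42

#0=m has no predecessor
#1=i has no predecessor
#2=l has no predecessor
#3=k depends on [1:i]
#4=i depends on [3:k]
#5=i depends on [4:i]
#6=k depends on [5:i]
sources: [0:m, 1:i, 2:l]
N(rest) = Σ N(rest − s) over sources s of rest; N(one piece) = 1:
  size 1 → [0]=1  [2]=1  [6]=1
  size 2 → [0,2]=2  [0,6]=2  [2,6]=2  [5,6]=1
  size 3 → [0,2,6]=6  [0,5,6]=3  [2,5,6]=3  [4,5,6]=1
  size 4 → [0,2,5,6]=12  [0,4,5,6]=4  [2,4,5,6]=4  [3,4,5,6]=1
  size 5 → [0,2,4,5,6]=20  [0,3,4,5,6]=5  [1,3,4,5,6]=1  [2,3,4,5,6]=5
  first=0(m) contributes 6
  first=1(i) contributes 30
  first=2(l) contributes 6
|[w]| = 42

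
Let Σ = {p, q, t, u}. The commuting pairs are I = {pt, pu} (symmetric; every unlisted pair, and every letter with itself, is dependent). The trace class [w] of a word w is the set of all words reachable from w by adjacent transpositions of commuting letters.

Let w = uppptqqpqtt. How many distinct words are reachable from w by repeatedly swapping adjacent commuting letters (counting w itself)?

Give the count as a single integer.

drop 0:u onto floor
drop 1:p onto floor
drop 2:p onto {1:p}
drop 3:p onto {2:p}
drop 4:t onto {0:u}
drop 5:q onto {3:p, 4:t}
drop 6:q onto {5:q}
drop 7:p onto {6:q}
drop 8:q onto {7:p}
drop 9:t onto {8:q}
drop 10:t onto {9:t}
ground layer = {0:u, 1:p}
drop-orders for the pieces not yet dropped (sum over which currently-grounded one goes next):
  1 to go: {10} 1
  2 to go: {9,10} 1
  3 to go: {8,9,10} 1
  4 to go: {7,8,9,10} 1
  5 to go: {6,7,8,9,10} 1
  6 to go: {5,6,7,8,9,10} 1
  7 to go: {3,5,6,7,8,9,10} 1  {4,5,6,7,8,9,10} 1
  8 to go: {0,4,5,6,7,8,9,10} 1  {2,3,5,6,7,8,9,10} 1  {3,4,5,6,7,8,9,10} 2
  9 to go: {0,3,4,5,6,7,8,9,10} 3  {1,2,3,5,6,7,8,9,10} 1  {2,3,4,5,6,7,8,9,10} 3
  if 0:u drops first: 4 orders
  if 1:p drops first: 6 orders
heap linearizations: 10

10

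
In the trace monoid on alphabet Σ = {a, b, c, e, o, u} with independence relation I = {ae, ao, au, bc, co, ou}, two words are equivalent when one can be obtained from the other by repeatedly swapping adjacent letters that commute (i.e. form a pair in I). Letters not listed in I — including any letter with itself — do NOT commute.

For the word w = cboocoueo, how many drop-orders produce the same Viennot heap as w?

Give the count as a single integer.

34

#0=c has no predecessor
#1=b has no predecessor
#2=o depends on [1:b]
#3=o depends on [2:o]
#4=c depends on [0:c]
#5=o depends on [3:o]
#6=u depends on [1:b, 4:c]
#7=e depends on [5:o, 6:u]
#8=o depends on [7:e]
sources: [0:c, 1:b]
N(rest) = Σ N(rest − s) over sources s of rest; N(one piece) = 1:
  size 1 → [8]=1
  size 2 → [7,8]=1
  size 3 → [5,7,8]=1  [6,7,8]=1
  size 4 → [3,5,7,8]=1  [4,6,7,8]=1  [5,6,7,8]=2
  size 5 → [0,4,6,7,8]=1  [2,3,5,7,8]=1  [3,5,6,7,8]=3  [4,5,6,7,8]=3
  size 6 → [0,4,5,6,7,8]=4  [2,3,5,6,7,8]=4  [3,4,5,6,7,8]=6
  size 7 → [0,3,4,5,6,7,8]=10  [1,2,3,5,6,7,8]=4  [2,3,4,5,6,7,8]=10
  first=0(c) contributes 14
  first=1(b) contributes 20
|[w]| = 34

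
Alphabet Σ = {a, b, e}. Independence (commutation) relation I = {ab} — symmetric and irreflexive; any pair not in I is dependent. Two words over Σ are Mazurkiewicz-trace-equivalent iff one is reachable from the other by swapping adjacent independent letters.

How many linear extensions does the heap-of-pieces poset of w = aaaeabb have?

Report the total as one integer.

3

0(a) covers ∅
1(a) covers 0:a
2(a) covers 1:a
3(e) covers 2:a
4(a) covers 3:e
5(b) covers 3:e
6(b) covers 5:b
floor of heap: 0:a
completions by unplaced set U, small U first (add the entries for U minus each lowest piece of U):
  |U|=1: {4}:1  {6}:1
  |U|=2: {4,6}:2  {5,6}:1
  |U|=3: {4,5,6}:3
  |U|=4: {3,4,5,6}:3
  |U|=5: {2,3,4,5,6}:3
  start at 0(a): 3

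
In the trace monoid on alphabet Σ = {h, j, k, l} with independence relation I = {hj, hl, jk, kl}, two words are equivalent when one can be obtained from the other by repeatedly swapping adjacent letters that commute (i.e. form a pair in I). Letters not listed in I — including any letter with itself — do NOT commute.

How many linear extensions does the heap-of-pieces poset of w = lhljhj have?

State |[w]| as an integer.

15

#0=l has no predecessor
#1=h has no predecessor
#2=l depends on [0:l]
#3=j depends on [2:l]
#4=h depends on [1:h]
#5=j depends on [3:j]
sources: [0:l, 1:h]
N(rest) = Σ N(rest − s) over sources s of rest; N(one piece) = 1:
  size 1 → [4]=1  [5]=1
  size 2 → [1,4]=1  [3,5]=1  [4,5]=2
  size 3 → [1,4,5]=3  [2,3,5]=1  [3,4,5]=3
  size 4 → [0,2,3,5]=1  [1,3,4,5]=6  [2,3,4,5]=4
  first=0(l) contributes 10
  first=1(h) contributes 5
|[w]| = 15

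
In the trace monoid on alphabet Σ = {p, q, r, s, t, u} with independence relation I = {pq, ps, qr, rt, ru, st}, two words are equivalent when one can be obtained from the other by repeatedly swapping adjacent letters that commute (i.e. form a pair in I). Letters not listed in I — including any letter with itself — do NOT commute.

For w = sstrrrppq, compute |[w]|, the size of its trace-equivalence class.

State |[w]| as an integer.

30

drop 0:s onto floor
drop 1:s onto {0:s}
drop 2:t onto floor
drop 3:r onto {1:s}
drop 4:r onto {3:r}
drop 5:r onto {4:r}
drop 6:p onto {2:t, 5:r}
drop 7:p onto {6:p}
drop 8:q onto {1:s, 2:t}
ground layer = {0:s, 2:t}
drop-orders for the pieces not yet dropped (sum over which currently-grounded one goes next):
  1 to go: {7} 1  {8} 1
  2 to go: {6,7} 1  {7,8} 2
  3 to go: {5,6,7} 1  {6,7,8} 3
  4 to go: {2,6,7,8} 3  {4,5,6,7} 1  {5,6,7,8} 4
  5 to go: {2,5,6,7,8} 7  {3,4,5,6,7} 1  {4,5,6,7,8} 5
  6 to go: {2,4,5,6,7,8} 12  {3,4,5,6,7,8} 6
  7 to go: {1,3,4,5,6,7,8} 6  {2,3,4,5,6,7,8} 18
  if 0:s drops first: 24 orders
  if 2:t drops first: 6 orders
heap linearizations: 30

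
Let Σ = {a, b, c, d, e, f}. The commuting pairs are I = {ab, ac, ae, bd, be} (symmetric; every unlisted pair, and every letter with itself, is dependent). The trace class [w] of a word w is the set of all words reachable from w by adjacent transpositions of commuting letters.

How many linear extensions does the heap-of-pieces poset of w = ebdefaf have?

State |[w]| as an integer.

4

#0=e has no predecessor
#1=b has no predecessor
#2=d depends on [0:e]
#3=e depends on [2:d]
#4=f depends on [1:b, 3:e]
#5=a depends on [4:f]
#6=f depends on [5:a]
sources: [0:e, 1:b]
N(rest) = Σ N(rest − s) over sources s of rest; N(one piece) = 1:
  size 1 → [6]=1
  size 2 → [5,6]=1
  size 3 → [4,5,6]=1
  size 4 → [1,4,5,6]=1  [3,4,5,6]=1
  size 5 → [1,3,4,5,6]=2  [2,3,4,5,6]=1
  first=0(e) contributes 3
  first=1(b) contributes 1
|[w]| = 4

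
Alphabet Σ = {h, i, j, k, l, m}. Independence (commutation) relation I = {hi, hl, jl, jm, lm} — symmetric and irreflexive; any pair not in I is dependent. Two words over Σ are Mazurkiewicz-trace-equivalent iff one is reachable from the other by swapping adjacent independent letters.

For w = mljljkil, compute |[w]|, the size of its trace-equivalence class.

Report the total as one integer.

piece 0:m — minimal
piece 1:l — minimal
piece 2:j — minimal
piece 3:l rests on {1:l}
piece 4:j rests on {2:j}
piece 5:k rests on {0:m, 3:l, 4:j}
piece 6:i rests on {5:k}
piece 7:l rests on {6:i}
minimal pieces: {0:m, 1:l, 2:j}
ways to finish when only these pieces remain (= sum over removing one remaining piece with nothing left below it):
  1 left: {7}→1
  2 left: {6,7}→1
  3 left: {5,6,7}→1
  4 left: {0,5,6,7}→1  {3,5,6,7}→1  {4,5,6,7}→1
  5 left: {0,3,5,6,7}→2  {0,4,5,6,7}→2  {1,3,5,6,7}→1  {2,4,5,6,7}→1  {3,4,5,6,7}→2
  6 left: {0,1,3,5,6,7}→3  {0,2,4,5,6,7}→3  {0,3,4,5,6,7}→6  {1,3,4,5,6,7}→3  {2,3,4,5,6,7}→3
  placing 0:m first → 6 extensions
  placing 1:l first → 12 extensions
  placing 2:j first → 12 extensions
total linear extensions = 30

30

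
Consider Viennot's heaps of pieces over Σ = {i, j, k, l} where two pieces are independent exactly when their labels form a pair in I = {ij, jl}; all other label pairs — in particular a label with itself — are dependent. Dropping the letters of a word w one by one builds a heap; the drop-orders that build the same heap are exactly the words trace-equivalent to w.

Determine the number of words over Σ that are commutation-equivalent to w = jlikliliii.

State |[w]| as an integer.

3

drop 0:j onto floor
drop 1:l onto floor
drop 2:i onto {1:l}
drop 3:k onto {0:j, 2:i}
drop 4:l onto {3:k}
drop 5:i onto {4:l}
drop 6:l onto {5:i}
drop 7:i onto {6:l}
drop 8:i onto {7:i}
drop 9:i onto {8:i}
ground layer = {0:j, 1:l}
drop-orders for the pieces not yet dropped (sum over which currently-grounded one goes next):
  1 to go: {9} 1
  2 to go: {8,9} 1
  3 to go: {7,8,9} 1
  4 to go: {6,7,8,9} 1
  5 to go: {5,6,7,8,9} 1
  6 to go: {4,5,6,7,8,9} 1
  7 to go: {3,4,5,6,7,8,9} 1
  8 to go: {0,3,4,5,6,7,8,9} 1  {2,3,4,5,6,7,8,9} 1
  if 0:j drops first: 1 orders
  if 1:l drops first: 2 orders
heap linearizations: 3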